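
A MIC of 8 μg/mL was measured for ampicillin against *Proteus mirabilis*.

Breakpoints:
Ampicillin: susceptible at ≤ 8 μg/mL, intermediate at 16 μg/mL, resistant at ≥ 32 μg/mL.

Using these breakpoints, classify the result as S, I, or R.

Ampicillin (8 μg/mL) ≤ 8 μg/mL ⇒ susceptible

Susceptible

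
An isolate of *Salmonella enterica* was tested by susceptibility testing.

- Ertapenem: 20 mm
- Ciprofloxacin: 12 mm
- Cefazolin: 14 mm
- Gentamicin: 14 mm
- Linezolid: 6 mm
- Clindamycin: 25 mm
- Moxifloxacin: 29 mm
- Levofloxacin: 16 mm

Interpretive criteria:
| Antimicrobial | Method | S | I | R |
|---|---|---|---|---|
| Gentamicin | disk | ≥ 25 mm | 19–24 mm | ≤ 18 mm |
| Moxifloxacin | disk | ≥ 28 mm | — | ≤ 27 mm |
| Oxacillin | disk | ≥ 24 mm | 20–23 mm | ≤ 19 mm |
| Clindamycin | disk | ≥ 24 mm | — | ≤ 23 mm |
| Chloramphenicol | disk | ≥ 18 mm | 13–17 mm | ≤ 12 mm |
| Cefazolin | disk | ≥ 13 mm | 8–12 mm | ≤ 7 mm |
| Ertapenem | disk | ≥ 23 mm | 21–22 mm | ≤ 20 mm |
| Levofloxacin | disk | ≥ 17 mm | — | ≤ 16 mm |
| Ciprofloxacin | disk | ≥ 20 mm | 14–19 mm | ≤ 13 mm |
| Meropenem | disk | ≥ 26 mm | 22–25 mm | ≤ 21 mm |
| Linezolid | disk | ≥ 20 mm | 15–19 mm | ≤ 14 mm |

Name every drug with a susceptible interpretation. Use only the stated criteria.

cefazolin, clindamycin, moxifloxacin

Ertapenem (20 mm) ≤ 20 mm — Resistant
Ciprofloxacin 12 mm: ≤ 13 mm ⇒ Resistant
Cefazolin: 14 mm is ≥ 13 mm ⇒ Susceptible
Gentamicin 14 mm: ≤ 18 mm → Resistant
Linezolid (6 mm) ≤ 14 mm — R
Clindamycin (25 mm) ≥ 24 mm → susceptible
Moxifloxacin 29 mm: ≥ 28 mm → susceptible
Levofloxacin (16 mm) ≤ 16 mm — R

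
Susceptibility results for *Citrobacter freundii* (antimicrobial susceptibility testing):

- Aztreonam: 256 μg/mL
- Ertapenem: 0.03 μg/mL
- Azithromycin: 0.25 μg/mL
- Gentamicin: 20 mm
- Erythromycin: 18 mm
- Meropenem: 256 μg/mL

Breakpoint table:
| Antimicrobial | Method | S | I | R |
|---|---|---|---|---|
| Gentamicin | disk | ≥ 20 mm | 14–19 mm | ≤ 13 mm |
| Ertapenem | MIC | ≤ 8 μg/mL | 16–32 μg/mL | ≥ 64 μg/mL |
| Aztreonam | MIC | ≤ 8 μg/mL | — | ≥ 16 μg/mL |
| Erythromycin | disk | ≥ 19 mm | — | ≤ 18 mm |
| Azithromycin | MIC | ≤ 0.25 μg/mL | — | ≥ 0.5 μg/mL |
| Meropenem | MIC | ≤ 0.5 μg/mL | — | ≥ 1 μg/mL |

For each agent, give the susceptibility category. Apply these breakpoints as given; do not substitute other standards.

Aztreonam 256 μg/mL: ≥ 16 μg/mL → Resistant
Ertapenem (0.03 μg/mL) ≤ 8 μg/mL — susceptible
Azithromycin 0.25 μg/mL: ≤ 0.25 μg/mL ⇒ S
Gentamicin (20 mm) ≥ 20 mm — susceptible
Erythromycin: 18 mm is ≤ 18 mm — resistant
Meropenem 256 μg/mL: ≥ 1 μg/mL ⇒ resistant

R, S, S, S, R, R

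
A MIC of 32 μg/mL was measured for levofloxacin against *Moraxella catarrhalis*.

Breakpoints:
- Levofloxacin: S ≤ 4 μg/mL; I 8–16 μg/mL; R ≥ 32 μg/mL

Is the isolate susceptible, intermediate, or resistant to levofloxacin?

R

Levofloxacin (32 μg/mL) ≥ 32 μg/mL → R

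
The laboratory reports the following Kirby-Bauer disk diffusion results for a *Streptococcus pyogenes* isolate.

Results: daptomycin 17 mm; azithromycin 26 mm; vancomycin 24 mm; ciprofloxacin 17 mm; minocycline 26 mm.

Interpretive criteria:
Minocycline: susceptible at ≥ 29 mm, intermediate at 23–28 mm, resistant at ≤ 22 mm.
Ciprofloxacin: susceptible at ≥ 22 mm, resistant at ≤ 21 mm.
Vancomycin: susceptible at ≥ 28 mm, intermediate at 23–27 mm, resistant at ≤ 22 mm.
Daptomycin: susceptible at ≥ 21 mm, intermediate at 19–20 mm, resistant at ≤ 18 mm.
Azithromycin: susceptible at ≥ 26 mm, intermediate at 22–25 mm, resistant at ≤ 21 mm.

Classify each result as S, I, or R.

R, S, I, R, I

Daptomycin 17 mm: ≤ 18 mm → resistant
Azithromycin (26 mm) ≥ 26 mm ⇒ Susceptible
Vancomycin: 24 mm is in 23–27 mm ⇒ I
Ciprofloxacin 17 mm: ≤ 21 mm ⇒ resistant
Minocycline (26 mm) in 23–28 mm — intermediate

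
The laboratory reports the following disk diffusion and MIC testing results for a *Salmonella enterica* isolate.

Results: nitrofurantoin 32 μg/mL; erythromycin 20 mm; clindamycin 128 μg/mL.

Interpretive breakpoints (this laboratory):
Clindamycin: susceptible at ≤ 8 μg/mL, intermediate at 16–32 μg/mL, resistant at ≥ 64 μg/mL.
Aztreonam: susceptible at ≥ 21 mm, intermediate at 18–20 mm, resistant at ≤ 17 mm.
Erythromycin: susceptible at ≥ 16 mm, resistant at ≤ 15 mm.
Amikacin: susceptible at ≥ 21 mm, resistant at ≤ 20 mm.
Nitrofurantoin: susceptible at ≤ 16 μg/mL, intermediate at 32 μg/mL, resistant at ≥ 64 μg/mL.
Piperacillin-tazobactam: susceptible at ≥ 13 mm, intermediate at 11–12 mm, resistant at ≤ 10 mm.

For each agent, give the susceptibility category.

I, S, R

Nitrofurantoin 32 μg/mL: = 32 μg/mL — I
Erythromycin (20 mm) ≥ 16 mm — susceptible
Clindamycin (128 μg/mL) ≥ 64 μg/mL ⇒ R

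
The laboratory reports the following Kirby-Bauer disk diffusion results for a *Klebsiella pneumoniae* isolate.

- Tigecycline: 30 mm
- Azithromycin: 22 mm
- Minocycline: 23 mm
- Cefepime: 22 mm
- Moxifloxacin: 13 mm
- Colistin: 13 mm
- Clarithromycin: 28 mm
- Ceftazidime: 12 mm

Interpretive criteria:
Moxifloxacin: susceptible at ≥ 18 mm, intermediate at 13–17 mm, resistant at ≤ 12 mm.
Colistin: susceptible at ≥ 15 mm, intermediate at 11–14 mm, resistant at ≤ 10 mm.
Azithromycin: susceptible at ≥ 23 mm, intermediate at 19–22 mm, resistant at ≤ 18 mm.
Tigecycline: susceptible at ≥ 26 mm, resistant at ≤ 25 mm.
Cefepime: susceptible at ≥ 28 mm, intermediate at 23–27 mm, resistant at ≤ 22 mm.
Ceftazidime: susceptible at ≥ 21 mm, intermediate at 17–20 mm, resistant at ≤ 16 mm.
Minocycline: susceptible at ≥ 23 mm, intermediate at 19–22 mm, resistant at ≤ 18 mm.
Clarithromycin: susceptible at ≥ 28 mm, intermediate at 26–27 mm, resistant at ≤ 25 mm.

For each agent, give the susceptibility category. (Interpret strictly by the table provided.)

S, I, S, R, I, I, S, R

Tigecycline (30 mm) ≥ 26 mm ⇒ S
Azithromycin: 22 mm is in 19–22 mm — I
Minocycline (23 mm) ≥ 23 mm → S
Cefepime 22 mm: ≤ 22 mm → resistant
Moxifloxacin (13 mm) in 13–17 mm → intermediate
Colistin (13 mm) in 11–14 mm ⇒ intermediate
Clarithromycin: 28 mm is ≥ 28 mm → Susceptible
Ceftazidime (12 mm) ≤ 16 mm — R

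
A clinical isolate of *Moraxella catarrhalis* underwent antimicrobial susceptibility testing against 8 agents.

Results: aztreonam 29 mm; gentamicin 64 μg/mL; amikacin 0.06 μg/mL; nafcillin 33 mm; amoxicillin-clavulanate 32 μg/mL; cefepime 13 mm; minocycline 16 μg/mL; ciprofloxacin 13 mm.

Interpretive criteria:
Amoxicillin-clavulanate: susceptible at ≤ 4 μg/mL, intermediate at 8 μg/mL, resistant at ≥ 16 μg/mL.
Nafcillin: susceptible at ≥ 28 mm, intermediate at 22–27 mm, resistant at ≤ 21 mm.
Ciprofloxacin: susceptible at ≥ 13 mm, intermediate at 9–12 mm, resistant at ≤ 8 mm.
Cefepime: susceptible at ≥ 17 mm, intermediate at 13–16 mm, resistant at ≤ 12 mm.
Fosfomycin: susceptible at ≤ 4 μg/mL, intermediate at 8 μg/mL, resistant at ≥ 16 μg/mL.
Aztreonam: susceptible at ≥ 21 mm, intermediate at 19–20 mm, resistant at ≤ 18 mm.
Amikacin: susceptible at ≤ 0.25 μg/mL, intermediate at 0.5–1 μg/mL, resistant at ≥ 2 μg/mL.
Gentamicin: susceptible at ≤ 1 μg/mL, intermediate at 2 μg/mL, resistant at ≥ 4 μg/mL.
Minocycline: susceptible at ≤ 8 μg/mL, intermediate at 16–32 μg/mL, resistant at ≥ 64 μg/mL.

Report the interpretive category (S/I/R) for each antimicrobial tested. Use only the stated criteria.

S, R, S, S, R, I, I, S

Aztreonam: 29 mm is ≥ 21 mm — susceptible
Gentamicin: 64 μg/mL is ≥ 4 μg/mL ⇒ resistant
Amikacin 0.06 μg/mL: ≤ 0.25 μg/mL — Susceptible
Nafcillin: 33 mm is ≥ 28 mm → S
Amoxicillin-clavulanate (32 μg/mL) ≥ 16 μg/mL — resistant
Cefepime 13 mm: in 13–16 mm ⇒ I
Minocycline: 16 μg/mL is in 16–32 μg/mL — Intermediate
Ciprofloxacin: 13 mm is ≥ 13 mm — susceptible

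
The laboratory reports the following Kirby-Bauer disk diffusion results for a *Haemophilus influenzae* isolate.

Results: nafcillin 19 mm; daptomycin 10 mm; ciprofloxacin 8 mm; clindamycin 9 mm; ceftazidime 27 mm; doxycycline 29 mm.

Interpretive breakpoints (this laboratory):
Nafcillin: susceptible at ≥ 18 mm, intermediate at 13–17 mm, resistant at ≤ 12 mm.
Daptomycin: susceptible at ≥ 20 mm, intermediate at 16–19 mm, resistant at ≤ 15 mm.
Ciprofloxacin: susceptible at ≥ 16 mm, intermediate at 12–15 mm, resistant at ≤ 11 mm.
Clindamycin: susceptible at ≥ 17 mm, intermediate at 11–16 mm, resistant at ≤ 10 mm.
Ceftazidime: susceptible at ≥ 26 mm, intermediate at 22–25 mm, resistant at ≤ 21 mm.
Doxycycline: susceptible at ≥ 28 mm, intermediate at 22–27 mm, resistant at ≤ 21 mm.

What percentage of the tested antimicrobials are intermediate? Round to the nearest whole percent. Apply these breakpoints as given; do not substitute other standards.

Nafcillin (19 mm) ≥ 18 mm → Susceptible
Daptomycin (10 mm) ≤ 15 mm — resistant
Ciprofloxacin (8 mm) ≤ 11 mm → Resistant
Clindamycin (9 mm) ≤ 10 mm ⇒ R
Ceftazidime (27 mm) ≥ 26 mm ⇒ S
Doxycycline: 29 mm is ≥ 28 mm — susceptible
Intermediate: 0/6

0%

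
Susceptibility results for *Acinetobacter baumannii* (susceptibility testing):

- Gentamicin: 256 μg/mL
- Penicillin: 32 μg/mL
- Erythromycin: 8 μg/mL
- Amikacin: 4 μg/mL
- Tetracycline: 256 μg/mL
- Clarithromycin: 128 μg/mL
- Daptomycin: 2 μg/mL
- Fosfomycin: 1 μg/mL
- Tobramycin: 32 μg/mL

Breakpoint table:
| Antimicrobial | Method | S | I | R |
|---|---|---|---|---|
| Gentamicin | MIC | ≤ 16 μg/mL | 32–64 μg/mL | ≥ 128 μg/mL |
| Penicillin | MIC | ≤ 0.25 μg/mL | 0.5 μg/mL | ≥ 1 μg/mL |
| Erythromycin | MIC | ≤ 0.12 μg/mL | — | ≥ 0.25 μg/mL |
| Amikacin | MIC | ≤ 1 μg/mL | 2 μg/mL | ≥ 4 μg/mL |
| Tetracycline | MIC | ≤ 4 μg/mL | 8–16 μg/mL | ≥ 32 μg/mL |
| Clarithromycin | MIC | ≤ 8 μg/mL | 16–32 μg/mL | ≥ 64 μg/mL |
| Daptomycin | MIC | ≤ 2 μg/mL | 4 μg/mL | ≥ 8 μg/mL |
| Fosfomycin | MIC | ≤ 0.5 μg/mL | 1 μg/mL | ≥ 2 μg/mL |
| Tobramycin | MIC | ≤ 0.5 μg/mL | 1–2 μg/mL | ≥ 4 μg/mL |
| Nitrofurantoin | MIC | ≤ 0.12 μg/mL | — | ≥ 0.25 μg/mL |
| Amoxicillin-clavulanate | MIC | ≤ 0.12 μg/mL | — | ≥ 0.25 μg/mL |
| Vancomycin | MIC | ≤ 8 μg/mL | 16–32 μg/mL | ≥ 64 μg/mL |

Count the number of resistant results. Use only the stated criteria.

Gentamicin: 256 μg/mL is ≥ 128 μg/mL ⇒ Resistant
Penicillin (32 μg/mL) ≥ 1 μg/mL — Resistant
Erythromycin (8 μg/mL) ≥ 0.25 μg/mL → Resistant
Amikacin 4 μg/mL: ≥ 4 μg/mL ⇒ R
Tetracycline (256 μg/mL) ≥ 32 μg/mL ⇒ Resistant
Clarithromycin: 128 μg/mL is ≥ 64 μg/mL — Resistant
Daptomycin 2 μg/mL: ≤ 2 μg/mL ⇒ Susceptible
Fosfomycin: 1 μg/mL is = 1 μg/mL — Intermediate
Tobramycin: 32 μg/mL is ≥ 4 μg/mL → R
Resistant: 7

7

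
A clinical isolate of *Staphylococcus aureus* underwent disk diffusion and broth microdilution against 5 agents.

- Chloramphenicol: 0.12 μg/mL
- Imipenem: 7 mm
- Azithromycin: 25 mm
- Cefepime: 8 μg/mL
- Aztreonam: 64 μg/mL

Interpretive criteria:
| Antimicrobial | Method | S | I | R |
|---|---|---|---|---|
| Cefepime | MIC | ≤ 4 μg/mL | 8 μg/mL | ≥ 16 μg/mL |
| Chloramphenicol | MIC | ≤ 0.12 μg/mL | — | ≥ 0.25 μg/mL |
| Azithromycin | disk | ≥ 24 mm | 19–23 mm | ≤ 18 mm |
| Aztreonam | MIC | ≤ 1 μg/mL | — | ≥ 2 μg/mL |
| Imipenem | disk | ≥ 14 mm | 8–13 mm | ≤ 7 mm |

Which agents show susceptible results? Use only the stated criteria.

Chloramphenicol: 0.12 μg/mL is ≤ 0.12 μg/mL → S
Imipenem: 7 mm is ≤ 7 mm → R
Azithromycin: 25 mm is ≥ 24 mm ⇒ Susceptible
Cefepime 8 μg/mL: = 8 μg/mL — Intermediate
Aztreonam 64 μg/mL: ≥ 2 μg/mL ⇒ Resistant

chloramphenicol, azithromycin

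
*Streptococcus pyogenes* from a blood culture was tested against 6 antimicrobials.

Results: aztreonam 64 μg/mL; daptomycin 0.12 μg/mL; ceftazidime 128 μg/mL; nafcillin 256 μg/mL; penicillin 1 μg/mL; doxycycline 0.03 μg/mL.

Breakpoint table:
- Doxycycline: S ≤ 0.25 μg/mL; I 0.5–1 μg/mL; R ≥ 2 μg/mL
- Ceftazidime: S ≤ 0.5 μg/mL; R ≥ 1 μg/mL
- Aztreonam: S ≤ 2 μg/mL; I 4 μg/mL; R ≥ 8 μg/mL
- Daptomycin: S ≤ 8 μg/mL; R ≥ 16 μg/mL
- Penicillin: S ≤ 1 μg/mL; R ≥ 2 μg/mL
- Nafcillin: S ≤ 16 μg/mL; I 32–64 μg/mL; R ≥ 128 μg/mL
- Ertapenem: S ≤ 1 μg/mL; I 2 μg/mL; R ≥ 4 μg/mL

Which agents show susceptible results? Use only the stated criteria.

daptomycin, penicillin, doxycycline

Aztreonam: 64 μg/mL is ≥ 8 μg/mL — resistant
Daptomycin (0.12 μg/mL) ≤ 8 μg/mL → Susceptible
Ceftazidime: 128 μg/mL is ≥ 1 μg/mL → resistant
Nafcillin 256 μg/mL: ≥ 128 μg/mL — resistant
Penicillin 1 μg/mL: ≤ 1 μg/mL ⇒ S
Doxycycline 0.03 μg/mL: ≤ 0.25 μg/mL → Susceptible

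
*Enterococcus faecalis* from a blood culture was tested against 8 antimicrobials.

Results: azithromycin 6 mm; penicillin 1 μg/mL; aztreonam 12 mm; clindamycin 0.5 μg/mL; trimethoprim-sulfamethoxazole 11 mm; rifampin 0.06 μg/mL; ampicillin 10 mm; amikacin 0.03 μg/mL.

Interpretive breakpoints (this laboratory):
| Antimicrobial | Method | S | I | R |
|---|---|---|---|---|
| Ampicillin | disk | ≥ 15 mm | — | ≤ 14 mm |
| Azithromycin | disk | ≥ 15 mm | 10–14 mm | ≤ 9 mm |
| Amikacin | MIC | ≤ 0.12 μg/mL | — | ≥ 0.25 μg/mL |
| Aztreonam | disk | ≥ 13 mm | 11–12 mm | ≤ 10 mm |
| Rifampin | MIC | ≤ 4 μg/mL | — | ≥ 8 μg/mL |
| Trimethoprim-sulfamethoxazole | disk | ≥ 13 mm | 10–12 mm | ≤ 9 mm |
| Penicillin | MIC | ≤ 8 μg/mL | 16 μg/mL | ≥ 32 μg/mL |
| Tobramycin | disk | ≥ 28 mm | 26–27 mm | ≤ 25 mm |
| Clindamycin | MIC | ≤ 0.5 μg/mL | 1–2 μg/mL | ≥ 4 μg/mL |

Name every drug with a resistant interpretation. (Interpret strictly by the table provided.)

Azithromycin: 6 mm is ≤ 9 mm ⇒ R
Penicillin 1 μg/mL: ≤ 8 μg/mL → S
Aztreonam (12 mm) in 11–12 mm → intermediate
Clindamycin: 0.5 μg/mL is ≤ 0.5 μg/mL — Susceptible
Trimethoprim-sulfamethoxazole: 11 mm is in 10–12 mm — Intermediate
Rifampin 0.06 μg/mL: ≤ 4 μg/mL ⇒ S
Ampicillin (10 mm) ≤ 14 mm → R
Amikacin: 0.03 μg/mL is ≤ 0.12 μg/mL → Susceptible

azithromycin, ampicillin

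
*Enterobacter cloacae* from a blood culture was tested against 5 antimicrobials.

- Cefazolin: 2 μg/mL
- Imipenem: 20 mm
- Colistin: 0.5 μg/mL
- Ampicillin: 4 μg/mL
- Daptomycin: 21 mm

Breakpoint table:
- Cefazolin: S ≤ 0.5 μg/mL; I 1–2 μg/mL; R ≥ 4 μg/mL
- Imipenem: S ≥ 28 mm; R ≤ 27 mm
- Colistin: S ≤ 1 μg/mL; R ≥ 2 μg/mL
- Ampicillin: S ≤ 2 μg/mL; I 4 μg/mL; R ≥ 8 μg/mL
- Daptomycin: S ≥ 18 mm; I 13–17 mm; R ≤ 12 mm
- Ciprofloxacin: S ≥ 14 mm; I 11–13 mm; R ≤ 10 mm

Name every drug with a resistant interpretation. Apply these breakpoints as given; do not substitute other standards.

imipenem

Cefazolin (2 μg/mL) in 1–2 μg/mL → intermediate
Imipenem: 20 mm is ≤ 27 mm — R
Colistin (0.5 μg/mL) ≤ 1 μg/mL — Susceptible
Ampicillin 4 μg/mL: = 4 μg/mL — Intermediate
Daptomycin: 21 mm is ≥ 18 mm — susceptible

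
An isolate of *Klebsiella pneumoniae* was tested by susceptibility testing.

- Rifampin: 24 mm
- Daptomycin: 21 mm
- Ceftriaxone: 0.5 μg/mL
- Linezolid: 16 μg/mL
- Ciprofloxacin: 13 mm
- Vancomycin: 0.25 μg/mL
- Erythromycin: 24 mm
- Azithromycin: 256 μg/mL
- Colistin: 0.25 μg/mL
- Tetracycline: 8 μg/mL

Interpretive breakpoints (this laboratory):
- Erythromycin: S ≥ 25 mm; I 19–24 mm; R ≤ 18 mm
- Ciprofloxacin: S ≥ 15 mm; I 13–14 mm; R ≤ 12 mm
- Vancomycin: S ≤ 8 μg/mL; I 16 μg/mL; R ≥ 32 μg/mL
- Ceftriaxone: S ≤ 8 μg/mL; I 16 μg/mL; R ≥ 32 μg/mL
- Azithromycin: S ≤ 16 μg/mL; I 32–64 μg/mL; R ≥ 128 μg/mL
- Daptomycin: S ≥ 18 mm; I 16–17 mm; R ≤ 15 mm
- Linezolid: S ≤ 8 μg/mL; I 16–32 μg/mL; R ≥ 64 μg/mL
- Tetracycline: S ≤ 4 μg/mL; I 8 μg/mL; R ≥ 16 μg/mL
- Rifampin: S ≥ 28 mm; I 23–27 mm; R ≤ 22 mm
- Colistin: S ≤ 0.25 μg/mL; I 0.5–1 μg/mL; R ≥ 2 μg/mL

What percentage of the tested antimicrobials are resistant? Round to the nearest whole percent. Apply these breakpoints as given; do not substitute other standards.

Rifampin 24 mm: in 23–27 mm → I
Daptomycin 21 mm: ≥ 18 mm → susceptible
Ceftriaxone: 0.5 μg/mL is ≤ 8 μg/mL ⇒ S
Linezolid (16 μg/mL) in 16–32 μg/mL ⇒ Intermediate
Ciprofloxacin: 13 mm is in 13–14 mm ⇒ I
Vancomycin (0.25 μg/mL) ≤ 8 μg/mL → S
Erythromycin (24 mm) in 19–24 mm → I
Azithromycin (256 μg/mL) ≥ 128 μg/mL → resistant
Colistin (0.25 μg/mL) ≤ 0.25 μg/mL ⇒ S
Tetracycline: 8 μg/mL is = 8 μg/mL ⇒ Intermediate
Resistant: 1/10

10%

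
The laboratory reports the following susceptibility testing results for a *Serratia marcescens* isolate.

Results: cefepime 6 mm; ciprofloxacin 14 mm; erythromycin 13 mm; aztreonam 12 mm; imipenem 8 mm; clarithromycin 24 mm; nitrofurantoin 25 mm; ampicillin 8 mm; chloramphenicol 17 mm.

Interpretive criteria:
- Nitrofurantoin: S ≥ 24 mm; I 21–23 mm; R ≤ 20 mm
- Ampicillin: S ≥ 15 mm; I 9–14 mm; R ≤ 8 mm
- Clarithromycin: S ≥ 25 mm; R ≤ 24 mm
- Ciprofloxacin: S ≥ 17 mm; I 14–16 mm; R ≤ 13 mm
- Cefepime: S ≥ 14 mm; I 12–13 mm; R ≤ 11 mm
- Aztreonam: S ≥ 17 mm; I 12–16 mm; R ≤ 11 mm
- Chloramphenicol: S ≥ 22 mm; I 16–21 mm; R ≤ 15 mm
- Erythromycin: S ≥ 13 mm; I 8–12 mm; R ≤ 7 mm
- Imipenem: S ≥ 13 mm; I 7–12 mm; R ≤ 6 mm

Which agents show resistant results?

Cefepime: 6 mm is ≤ 11 mm ⇒ resistant
Ciprofloxacin (14 mm) in 14–16 mm → Intermediate
Erythromycin (13 mm) ≥ 13 mm → Susceptible
Aztreonam 12 mm: in 12–16 mm ⇒ Intermediate
Imipenem (8 mm) in 7–12 mm — intermediate
Clarithromycin (24 mm) ≤ 24 mm — Resistant
Nitrofurantoin (25 mm) ≥ 24 mm — Susceptible
Ampicillin: 8 mm is ≤ 8 mm → R
Chloramphenicol: 17 mm is in 16–21 mm — Intermediate

cefepime, clarithromycin, ampicillin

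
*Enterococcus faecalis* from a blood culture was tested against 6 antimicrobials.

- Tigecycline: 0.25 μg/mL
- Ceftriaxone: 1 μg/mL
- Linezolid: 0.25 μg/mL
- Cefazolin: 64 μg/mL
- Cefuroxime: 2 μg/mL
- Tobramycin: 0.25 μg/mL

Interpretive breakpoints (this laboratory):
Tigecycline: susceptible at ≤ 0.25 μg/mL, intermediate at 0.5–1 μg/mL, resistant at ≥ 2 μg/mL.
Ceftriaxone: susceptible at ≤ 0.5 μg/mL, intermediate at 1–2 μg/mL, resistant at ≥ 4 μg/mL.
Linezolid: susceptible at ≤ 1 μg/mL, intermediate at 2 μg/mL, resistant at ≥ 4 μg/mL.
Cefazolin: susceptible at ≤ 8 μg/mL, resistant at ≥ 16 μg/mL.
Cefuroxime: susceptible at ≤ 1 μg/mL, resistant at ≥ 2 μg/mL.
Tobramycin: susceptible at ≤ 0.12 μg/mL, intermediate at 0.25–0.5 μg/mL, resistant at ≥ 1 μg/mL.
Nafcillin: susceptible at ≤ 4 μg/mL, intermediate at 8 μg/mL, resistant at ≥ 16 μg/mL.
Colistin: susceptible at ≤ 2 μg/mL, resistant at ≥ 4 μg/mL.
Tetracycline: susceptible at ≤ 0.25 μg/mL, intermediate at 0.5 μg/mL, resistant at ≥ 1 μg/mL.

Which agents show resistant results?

cefazolin, cefuroxime

Tigecycline (0.25 μg/mL) ≤ 0.25 μg/mL ⇒ Susceptible
Ceftriaxone: 1 μg/mL is in 1–2 μg/mL — Intermediate
Linezolid 0.25 μg/mL: ≤ 1 μg/mL ⇒ susceptible
Cefazolin 64 μg/mL: ≥ 16 μg/mL — Resistant
Cefuroxime: 2 μg/mL is ≥ 2 μg/mL — R
Tobramycin 0.25 μg/mL: in 0.25–0.5 μg/mL ⇒ I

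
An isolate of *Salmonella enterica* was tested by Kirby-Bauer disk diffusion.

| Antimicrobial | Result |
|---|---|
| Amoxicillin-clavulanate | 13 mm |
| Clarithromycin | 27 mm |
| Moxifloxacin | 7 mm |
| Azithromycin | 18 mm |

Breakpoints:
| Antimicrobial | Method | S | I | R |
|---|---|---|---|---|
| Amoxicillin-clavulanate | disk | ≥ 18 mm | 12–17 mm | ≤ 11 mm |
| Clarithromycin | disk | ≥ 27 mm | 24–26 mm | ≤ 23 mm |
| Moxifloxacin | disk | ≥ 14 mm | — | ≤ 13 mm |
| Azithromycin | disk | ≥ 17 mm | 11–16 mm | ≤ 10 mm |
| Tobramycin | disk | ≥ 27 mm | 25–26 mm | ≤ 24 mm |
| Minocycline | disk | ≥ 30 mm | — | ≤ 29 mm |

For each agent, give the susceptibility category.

Amoxicillin-clavulanate: 13 mm is in 12–17 mm → I
Clarithromycin (27 mm) ≥ 27 mm — susceptible
Moxifloxacin (7 mm) ≤ 13 mm — Resistant
Azithromycin (18 mm) ≥ 17 mm — susceptible

I, S, R, S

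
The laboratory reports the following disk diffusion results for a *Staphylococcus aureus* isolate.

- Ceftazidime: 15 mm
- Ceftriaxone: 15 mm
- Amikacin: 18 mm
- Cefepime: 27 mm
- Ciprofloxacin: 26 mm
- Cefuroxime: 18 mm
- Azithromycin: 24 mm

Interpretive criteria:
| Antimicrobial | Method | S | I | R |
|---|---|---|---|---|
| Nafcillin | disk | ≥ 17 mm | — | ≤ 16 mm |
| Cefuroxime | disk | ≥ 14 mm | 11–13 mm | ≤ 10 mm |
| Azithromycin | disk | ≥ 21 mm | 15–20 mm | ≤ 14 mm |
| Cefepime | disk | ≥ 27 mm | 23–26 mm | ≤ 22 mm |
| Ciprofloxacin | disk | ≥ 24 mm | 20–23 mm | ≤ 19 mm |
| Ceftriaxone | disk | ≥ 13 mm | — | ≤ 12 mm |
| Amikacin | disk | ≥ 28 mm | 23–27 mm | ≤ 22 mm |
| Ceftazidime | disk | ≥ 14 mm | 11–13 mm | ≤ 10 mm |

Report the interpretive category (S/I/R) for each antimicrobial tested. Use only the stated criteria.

S, S, R, S, S, S, S

Ceftazidime (15 mm) ≥ 14 mm → susceptible
Ceftriaxone (15 mm) ≥ 13 mm — S
Amikacin: 18 mm is ≤ 22 mm ⇒ resistant
Cefepime: 27 mm is ≥ 27 mm — S
Ciprofloxacin: 26 mm is ≥ 24 mm — susceptible
Cefuroxime 18 mm: ≥ 14 mm — S
Azithromycin 24 mm: ≥ 21 mm — S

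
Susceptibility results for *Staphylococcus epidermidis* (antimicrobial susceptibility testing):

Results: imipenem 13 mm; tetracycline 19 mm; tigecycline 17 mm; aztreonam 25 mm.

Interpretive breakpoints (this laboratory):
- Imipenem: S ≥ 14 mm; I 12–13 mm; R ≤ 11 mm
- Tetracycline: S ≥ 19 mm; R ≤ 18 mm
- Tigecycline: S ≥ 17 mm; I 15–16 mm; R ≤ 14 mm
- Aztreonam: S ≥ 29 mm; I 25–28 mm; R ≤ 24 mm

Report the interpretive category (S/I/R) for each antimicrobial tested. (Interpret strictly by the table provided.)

Imipenem (13 mm) in 12–13 mm ⇒ I
Tetracycline 19 mm: ≥ 19 mm — susceptible
Tigecycline 17 mm: ≥ 17 mm ⇒ S
Aztreonam (25 mm) in 25–28 mm → intermediate

I, S, S, I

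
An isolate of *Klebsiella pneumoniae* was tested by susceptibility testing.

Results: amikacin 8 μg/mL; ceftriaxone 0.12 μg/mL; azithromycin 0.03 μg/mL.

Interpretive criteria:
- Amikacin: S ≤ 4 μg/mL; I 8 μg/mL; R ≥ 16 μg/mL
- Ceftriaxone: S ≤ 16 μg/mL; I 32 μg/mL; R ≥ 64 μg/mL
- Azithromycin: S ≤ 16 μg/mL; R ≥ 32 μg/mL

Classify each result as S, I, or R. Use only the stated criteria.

Amikacin: 8 μg/mL is = 8 μg/mL ⇒ Intermediate
Ceftriaxone (0.12 μg/mL) ≤ 16 μg/mL ⇒ susceptible
Azithromycin 0.03 μg/mL: ≤ 16 μg/mL ⇒ susceptible

I, S, S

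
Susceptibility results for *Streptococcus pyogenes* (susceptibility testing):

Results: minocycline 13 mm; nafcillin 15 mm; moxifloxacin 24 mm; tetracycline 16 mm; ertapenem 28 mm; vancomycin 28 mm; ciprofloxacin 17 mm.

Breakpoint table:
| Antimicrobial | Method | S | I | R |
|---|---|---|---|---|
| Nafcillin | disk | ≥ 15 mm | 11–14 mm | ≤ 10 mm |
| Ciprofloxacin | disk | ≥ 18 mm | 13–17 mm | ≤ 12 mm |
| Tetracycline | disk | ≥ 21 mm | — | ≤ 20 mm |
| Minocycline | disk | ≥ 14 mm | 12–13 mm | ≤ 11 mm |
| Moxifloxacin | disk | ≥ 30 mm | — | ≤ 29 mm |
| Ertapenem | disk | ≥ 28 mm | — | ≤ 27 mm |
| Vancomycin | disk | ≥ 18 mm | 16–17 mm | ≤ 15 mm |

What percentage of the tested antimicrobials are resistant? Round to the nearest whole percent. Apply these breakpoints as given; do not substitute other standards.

Minocycline 13 mm: in 12–13 mm ⇒ intermediate
Nafcillin: 15 mm is ≥ 15 mm → S
Moxifloxacin: 24 mm is ≤ 29 mm — Resistant
Tetracycline 16 mm: ≤ 20 mm → Resistant
Ertapenem 28 mm: ≥ 28 mm ⇒ Susceptible
Vancomycin 28 mm: ≥ 18 mm → S
Ciprofloxacin (17 mm) in 13–17 mm → intermediate
Resistant: 2/7

29%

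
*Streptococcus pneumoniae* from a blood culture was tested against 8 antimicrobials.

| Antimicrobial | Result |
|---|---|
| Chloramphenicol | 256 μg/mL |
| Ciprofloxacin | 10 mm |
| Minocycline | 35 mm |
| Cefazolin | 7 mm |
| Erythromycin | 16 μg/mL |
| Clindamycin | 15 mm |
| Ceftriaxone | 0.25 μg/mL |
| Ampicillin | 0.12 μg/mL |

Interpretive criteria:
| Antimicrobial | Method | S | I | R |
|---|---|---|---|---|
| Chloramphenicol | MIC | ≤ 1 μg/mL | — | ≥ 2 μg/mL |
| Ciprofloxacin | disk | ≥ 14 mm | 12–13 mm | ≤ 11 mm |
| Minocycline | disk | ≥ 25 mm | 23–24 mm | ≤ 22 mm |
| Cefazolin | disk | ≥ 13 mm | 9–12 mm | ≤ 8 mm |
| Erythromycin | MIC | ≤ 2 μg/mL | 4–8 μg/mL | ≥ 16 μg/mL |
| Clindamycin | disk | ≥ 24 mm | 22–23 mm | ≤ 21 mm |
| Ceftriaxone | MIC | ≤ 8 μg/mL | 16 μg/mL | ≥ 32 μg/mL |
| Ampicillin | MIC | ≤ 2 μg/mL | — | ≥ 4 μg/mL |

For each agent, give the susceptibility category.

Chloramphenicol (256 μg/mL) ≥ 2 μg/mL — Resistant
Ciprofloxacin 10 mm: ≤ 11 mm — R
Minocycline 35 mm: ≥ 25 mm — S
Cefazolin: 7 mm is ≤ 8 mm ⇒ R
Erythromycin: 16 μg/mL is ≥ 16 μg/mL — Resistant
Clindamycin (15 mm) ≤ 21 mm ⇒ R
Ceftriaxone: 0.25 μg/mL is ≤ 8 μg/mL — S
Ampicillin: 0.12 μg/mL is ≤ 2 μg/mL → S

R, R, S, R, R, R, S, S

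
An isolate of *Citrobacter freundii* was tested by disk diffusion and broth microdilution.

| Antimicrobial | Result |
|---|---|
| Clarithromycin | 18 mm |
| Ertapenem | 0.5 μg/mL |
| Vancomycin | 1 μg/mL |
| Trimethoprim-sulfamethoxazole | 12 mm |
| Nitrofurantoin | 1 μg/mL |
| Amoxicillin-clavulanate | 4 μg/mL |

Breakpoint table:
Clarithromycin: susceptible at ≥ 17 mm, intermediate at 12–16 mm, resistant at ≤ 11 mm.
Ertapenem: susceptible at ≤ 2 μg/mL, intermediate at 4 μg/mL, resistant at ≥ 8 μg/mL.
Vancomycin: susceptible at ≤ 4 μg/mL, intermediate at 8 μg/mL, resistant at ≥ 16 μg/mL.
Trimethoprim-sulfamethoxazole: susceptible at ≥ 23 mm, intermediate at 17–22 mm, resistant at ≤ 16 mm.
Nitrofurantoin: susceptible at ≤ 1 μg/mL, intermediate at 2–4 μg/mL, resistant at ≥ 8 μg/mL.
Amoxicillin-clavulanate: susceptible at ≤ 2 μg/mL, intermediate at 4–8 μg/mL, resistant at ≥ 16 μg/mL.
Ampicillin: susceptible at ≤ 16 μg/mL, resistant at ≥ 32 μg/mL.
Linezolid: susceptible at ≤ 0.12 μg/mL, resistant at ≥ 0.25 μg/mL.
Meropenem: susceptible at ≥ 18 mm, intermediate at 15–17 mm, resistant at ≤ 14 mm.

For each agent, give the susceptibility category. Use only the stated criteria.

S, S, S, R, S, I

Clarithromycin (18 mm) ≥ 17 mm ⇒ S
Ertapenem (0.5 μg/mL) ≤ 2 μg/mL — S
Vancomycin (1 μg/mL) ≤ 4 μg/mL → susceptible
Trimethoprim-sulfamethoxazole 12 mm: ≤ 16 mm → R
Nitrofurantoin (1 μg/mL) ≤ 1 μg/mL → Susceptible
Amoxicillin-clavulanate 4 μg/mL: in 4–8 μg/mL → I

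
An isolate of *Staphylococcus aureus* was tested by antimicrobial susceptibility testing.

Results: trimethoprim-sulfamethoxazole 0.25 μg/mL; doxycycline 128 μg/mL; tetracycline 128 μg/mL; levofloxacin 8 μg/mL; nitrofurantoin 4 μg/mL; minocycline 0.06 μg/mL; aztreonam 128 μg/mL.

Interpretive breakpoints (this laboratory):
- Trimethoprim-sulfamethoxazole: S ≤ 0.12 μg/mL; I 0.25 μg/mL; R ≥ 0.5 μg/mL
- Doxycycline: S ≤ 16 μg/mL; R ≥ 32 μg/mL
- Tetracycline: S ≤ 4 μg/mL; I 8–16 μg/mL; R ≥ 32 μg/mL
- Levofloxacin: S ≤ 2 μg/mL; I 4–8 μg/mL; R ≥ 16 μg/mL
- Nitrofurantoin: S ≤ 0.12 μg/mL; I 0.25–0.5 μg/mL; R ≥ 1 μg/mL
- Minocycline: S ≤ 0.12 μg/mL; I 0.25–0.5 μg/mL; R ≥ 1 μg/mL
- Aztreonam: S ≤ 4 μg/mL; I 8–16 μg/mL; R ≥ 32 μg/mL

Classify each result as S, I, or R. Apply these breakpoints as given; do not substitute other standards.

Trimethoprim-sulfamethoxazole (0.25 μg/mL) = 0.25 μg/mL ⇒ I
Doxycycline 128 μg/mL: ≥ 32 μg/mL ⇒ resistant
Tetracycline 128 μg/mL: ≥ 32 μg/mL ⇒ R
Levofloxacin 8 μg/mL: in 4–8 μg/mL → intermediate
Nitrofurantoin 4 μg/mL: ≥ 1 μg/mL ⇒ R
Minocycline (0.06 μg/mL) ≤ 0.12 μg/mL — Susceptible
Aztreonam: 128 μg/mL is ≥ 32 μg/mL — Resistant

I, R, R, I, R, S, R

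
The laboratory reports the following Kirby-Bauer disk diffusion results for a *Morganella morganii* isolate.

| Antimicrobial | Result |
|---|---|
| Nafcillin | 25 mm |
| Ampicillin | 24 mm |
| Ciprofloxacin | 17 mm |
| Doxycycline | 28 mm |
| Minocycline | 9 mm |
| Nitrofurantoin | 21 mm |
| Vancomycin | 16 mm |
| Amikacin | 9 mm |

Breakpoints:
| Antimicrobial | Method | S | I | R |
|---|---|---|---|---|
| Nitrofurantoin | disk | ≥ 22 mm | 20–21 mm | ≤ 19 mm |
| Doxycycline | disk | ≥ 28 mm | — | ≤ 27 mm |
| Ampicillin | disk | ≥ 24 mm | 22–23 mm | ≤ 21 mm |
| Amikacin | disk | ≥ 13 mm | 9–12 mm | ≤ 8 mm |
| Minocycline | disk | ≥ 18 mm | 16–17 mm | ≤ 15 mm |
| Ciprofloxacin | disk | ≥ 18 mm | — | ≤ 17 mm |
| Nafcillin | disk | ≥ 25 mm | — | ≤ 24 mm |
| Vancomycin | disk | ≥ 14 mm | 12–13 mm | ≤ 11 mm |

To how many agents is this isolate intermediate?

Nafcillin: 25 mm is ≥ 25 mm → S
Ampicillin (24 mm) ≥ 24 mm ⇒ susceptible
Ciprofloxacin 17 mm: ≤ 17 mm ⇒ resistant
Doxycycline: 28 mm is ≥ 28 mm ⇒ S
Minocycline: 9 mm is ≤ 15 mm ⇒ Resistant
Nitrofurantoin: 21 mm is in 20–21 mm — intermediate
Vancomycin 16 mm: ≥ 14 mm ⇒ Susceptible
Amikacin: 9 mm is in 9–12 mm → intermediate
Intermediate: 2

2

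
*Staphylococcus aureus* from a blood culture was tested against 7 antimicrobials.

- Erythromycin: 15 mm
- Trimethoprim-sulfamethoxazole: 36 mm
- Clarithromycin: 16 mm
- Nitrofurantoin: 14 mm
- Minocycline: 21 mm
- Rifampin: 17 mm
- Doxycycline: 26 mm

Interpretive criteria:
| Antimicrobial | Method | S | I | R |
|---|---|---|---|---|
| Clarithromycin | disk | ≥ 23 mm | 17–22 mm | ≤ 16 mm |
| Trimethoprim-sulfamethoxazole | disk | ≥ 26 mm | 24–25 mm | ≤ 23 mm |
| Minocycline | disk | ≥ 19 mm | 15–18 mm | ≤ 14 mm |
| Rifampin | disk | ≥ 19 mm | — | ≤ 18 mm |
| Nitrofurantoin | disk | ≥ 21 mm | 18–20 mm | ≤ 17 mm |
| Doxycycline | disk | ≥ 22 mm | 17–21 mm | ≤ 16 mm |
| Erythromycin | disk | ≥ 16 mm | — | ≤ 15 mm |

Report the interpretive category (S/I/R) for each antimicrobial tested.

R, S, R, R, S, R, S

Erythromycin 15 mm: ≤ 15 mm — Resistant
Trimethoprim-sulfamethoxazole (36 mm) ≥ 26 mm ⇒ susceptible
Clarithromycin: 16 mm is ≤ 16 mm — R
Nitrofurantoin 14 mm: ≤ 17 mm — Resistant
Minocycline 21 mm: ≥ 19 mm — S
Rifampin: 17 mm is ≤ 18 mm → resistant
Doxycycline 26 mm: ≥ 22 mm — Susceptible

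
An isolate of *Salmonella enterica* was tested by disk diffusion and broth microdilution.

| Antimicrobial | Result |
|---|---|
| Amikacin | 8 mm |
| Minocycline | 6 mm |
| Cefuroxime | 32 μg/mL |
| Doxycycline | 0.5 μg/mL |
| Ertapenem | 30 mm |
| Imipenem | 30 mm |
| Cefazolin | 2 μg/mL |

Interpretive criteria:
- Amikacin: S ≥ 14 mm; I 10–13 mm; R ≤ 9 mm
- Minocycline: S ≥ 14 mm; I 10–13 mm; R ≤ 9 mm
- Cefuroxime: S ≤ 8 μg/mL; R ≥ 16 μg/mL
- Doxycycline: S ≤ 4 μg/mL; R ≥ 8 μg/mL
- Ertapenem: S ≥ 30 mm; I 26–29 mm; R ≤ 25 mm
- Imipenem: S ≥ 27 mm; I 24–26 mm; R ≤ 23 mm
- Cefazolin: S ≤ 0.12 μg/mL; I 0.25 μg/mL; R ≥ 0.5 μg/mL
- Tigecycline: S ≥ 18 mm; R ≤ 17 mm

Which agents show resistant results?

amikacin, minocycline, cefuroxime, cefazolin

Amikacin: 8 mm is ≤ 9 mm → R
Minocycline (6 mm) ≤ 9 mm ⇒ R
Cefuroxime (32 μg/mL) ≥ 16 μg/mL ⇒ Resistant
Doxycycline (0.5 μg/mL) ≤ 4 μg/mL — Susceptible
Ertapenem 30 mm: ≥ 30 mm ⇒ susceptible
Imipenem (30 mm) ≥ 27 mm — susceptible
Cefazolin 2 μg/mL: ≥ 0.5 μg/mL — R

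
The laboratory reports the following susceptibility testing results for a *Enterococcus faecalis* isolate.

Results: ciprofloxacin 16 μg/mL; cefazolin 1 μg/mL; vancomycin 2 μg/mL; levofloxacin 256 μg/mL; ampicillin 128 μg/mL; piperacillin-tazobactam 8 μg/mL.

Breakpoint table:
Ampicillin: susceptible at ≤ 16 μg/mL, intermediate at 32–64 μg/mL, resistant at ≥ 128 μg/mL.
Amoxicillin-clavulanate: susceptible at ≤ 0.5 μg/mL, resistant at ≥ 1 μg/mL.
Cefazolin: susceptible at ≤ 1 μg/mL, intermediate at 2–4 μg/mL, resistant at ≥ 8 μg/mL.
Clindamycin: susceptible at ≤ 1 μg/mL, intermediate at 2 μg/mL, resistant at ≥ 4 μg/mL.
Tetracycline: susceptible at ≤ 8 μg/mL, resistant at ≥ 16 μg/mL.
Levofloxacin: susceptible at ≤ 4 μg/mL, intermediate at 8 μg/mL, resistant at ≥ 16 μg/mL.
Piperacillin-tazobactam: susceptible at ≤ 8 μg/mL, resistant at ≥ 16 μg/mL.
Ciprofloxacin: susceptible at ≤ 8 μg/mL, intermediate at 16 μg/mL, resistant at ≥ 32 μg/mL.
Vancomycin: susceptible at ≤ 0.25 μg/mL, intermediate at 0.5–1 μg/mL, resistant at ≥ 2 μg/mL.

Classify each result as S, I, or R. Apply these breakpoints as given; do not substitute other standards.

I, S, R, R, R, S

Ciprofloxacin: 16 μg/mL is = 16 μg/mL — Intermediate
Cefazolin: 1 μg/mL is ≤ 1 μg/mL — S
Vancomycin (2 μg/mL) ≥ 2 μg/mL ⇒ R
Levofloxacin (256 μg/mL) ≥ 16 μg/mL → resistant
Ampicillin: 128 μg/mL is ≥ 128 μg/mL → resistant
Piperacillin-tazobactam 8 μg/mL: ≤ 8 μg/mL → Susceptible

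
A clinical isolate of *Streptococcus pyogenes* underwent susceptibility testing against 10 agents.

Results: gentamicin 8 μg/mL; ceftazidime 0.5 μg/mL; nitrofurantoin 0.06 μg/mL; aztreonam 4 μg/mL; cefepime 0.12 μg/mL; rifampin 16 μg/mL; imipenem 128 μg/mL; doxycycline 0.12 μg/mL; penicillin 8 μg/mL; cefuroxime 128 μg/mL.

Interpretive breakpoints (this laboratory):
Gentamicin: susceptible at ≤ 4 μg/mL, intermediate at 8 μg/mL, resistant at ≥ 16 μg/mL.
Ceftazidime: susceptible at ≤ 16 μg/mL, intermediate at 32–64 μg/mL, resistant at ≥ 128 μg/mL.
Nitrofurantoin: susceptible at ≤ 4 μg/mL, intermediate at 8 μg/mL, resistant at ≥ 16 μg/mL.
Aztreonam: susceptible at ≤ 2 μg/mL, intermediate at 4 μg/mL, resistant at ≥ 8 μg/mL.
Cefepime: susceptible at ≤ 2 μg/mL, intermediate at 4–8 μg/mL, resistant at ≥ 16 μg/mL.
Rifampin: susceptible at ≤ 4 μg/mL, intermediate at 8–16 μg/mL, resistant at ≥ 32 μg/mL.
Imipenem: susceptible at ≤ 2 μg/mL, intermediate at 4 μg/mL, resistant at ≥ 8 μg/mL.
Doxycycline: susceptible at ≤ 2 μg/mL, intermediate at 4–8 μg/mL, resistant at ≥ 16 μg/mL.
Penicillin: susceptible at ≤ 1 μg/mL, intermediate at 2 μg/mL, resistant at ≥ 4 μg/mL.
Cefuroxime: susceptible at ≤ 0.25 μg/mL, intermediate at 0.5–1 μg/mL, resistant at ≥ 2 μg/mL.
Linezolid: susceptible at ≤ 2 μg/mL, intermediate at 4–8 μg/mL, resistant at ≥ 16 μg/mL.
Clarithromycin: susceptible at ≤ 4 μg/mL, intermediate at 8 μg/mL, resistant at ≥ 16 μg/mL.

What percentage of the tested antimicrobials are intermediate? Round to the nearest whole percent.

30%

Gentamicin: 8 μg/mL is = 8 μg/mL ⇒ intermediate
Ceftazidime (0.5 μg/mL) ≤ 16 μg/mL — susceptible
Nitrofurantoin: 0.06 μg/mL is ≤ 4 μg/mL → susceptible
Aztreonam (4 μg/mL) = 4 μg/mL ⇒ intermediate
Cefepime: 0.12 μg/mL is ≤ 2 μg/mL ⇒ S
Rifampin 16 μg/mL: in 8–16 μg/mL — Intermediate
Imipenem (128 μg/mL) ≥ 8 μg/mL ⇒ R
Doxycycline (0.12 μg/mL) ≤ 2 μg/mL ⇒ susceptible
Penicillin: 8 μg/mL is ≥ 4 μg/mL ⇒ R
Cefuroxime 128 μg/mL: ≥ 2 μg/mL ⇒ Resistant
Intermediate: 3/10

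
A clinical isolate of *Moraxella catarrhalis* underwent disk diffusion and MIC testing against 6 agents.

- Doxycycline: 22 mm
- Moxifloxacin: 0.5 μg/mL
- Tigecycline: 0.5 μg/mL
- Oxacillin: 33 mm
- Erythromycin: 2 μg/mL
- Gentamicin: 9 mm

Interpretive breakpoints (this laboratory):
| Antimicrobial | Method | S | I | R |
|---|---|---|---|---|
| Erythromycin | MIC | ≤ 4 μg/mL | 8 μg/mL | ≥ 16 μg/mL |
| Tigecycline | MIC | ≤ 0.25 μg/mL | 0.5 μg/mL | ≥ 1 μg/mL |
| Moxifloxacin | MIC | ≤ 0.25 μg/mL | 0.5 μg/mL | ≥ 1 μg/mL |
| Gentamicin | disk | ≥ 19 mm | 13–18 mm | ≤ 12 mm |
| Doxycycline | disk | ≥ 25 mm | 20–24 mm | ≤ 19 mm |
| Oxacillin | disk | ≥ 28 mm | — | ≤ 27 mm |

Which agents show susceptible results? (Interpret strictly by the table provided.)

oxacillin, erythromycin

Doxycycline (22 mm) in 20–24 mm ⇒ I
Moxifloxacin (0.5 μg/mL) = 0.5 μg/mL — Intermediate
Tigecycline (0.5 μg/mL) = 0.5 μg/mL → I
Oxacillin 33 mm: ≥ 28 mm ⇒ susceptible
Erythromycin 2 μg/mL: ≤ 4 μg/mL — susceptible
Gentamicin (9 mm) ≤ 12 mm ⇒ resistant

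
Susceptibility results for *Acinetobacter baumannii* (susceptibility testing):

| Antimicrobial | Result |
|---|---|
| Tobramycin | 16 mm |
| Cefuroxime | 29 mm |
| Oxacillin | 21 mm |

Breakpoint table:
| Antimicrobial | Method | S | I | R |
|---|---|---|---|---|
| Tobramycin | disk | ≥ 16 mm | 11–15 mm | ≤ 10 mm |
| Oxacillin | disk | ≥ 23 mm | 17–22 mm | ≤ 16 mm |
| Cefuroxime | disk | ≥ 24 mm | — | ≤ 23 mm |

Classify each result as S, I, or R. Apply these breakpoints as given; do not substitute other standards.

S, S, I

Tobramycin: 16 mm is ≥ 16 mm → S
Cefuroxime: 29 mm is ≥ 24 mm → susceptible
Oxacillin: 21 mm is in 17–22 mm ⇒ intermediate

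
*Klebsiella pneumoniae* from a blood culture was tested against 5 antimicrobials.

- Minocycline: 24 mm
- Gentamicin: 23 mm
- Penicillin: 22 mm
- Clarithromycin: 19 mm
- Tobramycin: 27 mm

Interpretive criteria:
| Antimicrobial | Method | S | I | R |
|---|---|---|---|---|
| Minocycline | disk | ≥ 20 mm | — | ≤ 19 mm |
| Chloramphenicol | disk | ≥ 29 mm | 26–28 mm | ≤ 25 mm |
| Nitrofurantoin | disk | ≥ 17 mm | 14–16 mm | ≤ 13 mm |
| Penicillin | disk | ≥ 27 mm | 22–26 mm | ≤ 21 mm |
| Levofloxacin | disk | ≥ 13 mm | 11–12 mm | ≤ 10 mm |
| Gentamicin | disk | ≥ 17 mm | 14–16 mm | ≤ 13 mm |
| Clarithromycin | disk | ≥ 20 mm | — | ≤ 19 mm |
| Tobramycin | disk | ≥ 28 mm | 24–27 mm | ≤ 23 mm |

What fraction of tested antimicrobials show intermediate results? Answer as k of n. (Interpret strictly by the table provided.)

2 of 5

Minocycline (24 mm) ≥ 20 mm — Susceptible
Gentamicin 23 mm: ≥ 17 mm ⇒ Susceptible
Penicillin: 22 mm is in 22–26 mm → I
Clarithromycin: 19 mm is ≤ 19 mm ⇒ R
Tobramycin (27 mm) in 24–27 mm ⇒ I
Intermediate: 2/5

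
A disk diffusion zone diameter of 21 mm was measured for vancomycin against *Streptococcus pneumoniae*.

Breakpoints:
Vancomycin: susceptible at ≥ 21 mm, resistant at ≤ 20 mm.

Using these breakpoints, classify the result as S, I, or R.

S

Vancomycin 21 mm: ≥ 21 mm — Susceptible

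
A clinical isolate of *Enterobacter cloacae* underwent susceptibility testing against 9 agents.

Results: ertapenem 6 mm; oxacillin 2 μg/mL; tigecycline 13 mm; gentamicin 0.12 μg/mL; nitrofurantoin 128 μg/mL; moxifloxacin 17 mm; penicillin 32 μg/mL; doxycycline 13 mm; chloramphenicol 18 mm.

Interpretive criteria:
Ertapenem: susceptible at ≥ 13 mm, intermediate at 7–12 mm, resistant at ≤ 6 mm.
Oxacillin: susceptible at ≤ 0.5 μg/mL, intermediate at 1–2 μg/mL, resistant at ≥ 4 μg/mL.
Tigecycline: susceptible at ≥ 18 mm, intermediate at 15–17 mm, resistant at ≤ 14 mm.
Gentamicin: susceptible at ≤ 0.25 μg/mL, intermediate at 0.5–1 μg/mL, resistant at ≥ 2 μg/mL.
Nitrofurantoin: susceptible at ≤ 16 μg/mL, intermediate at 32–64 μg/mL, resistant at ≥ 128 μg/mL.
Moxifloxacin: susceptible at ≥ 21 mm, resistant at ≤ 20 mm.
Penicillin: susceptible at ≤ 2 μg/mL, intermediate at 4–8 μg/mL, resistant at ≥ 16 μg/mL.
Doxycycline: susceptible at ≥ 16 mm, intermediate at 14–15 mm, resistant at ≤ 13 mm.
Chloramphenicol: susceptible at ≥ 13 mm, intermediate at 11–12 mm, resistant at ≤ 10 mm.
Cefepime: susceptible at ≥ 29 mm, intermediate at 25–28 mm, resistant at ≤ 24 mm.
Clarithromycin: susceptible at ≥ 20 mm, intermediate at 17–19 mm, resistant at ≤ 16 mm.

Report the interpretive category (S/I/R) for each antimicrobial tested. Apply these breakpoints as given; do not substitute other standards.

Ertapenem (6 mm) ≤ 6 mm ⇒ resistant
Oxacillin: 2 μg/mL is in 1–2 μg/mL ⇒ I
Tigecycline: 13 mm is ≤ 14 mm — Resistant
Gentamicin (0.12 μg/mL) ≤ 0.25 μg/mL — susceptible
Nitrofurantoin 128 μg/mL: ≥ 128 μg/mL → resistant
Moxifloxacin (17 mm) ≤ 20 mm — Resistant
Penicillin (32 μg/mL) ≥ 16 μg/mL → R
Doxycycline 13 mm: ≤ 13 mm ⇒ resistant
Chloramphenicol (18 mm) ≥ 13 mm — susceptible

R, I, R, S, R, R, R, R, S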